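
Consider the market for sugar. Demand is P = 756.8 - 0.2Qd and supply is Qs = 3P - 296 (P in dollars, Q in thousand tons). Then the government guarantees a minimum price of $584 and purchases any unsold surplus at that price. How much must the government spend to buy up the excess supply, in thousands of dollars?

Rearranging demand gives Qd = 3784 - 5P. Equilibrium: 3784 - 5P = 3P - 296, so 4080 = 8P and P* = 510, Q* = 1234.
The floor of 584 is above the equilibrium price 510, so it binds.
At P = 584: Qd = 3784 - 5·584 = 864 and Qs = 3·584 - 296 = 1456.
Surplus = Qs - Qd = 592.
Government expenditure = surplus × support price = 592 × 584 = 345728.

345728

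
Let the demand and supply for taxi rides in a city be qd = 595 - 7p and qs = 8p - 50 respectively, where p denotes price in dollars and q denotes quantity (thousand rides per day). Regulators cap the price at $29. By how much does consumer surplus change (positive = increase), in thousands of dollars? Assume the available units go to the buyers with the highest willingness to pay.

Without the control the market clears where 595 - 7p = 8p - 50, i.e. p* = 43 and q* = 294.
Since 29 < 43, the ceiling is binding.
At p = 29: qd = 595 - 7·29 = 392 and qs = 8·29 - 50 = 182.
Consumer surplus without the control is ½ · (85 - 43) · 294 = 6174.
With the ceiling, 182 units are sold at 29 (assume they go to the highest-value buyers). The demand price at q = 182 is 59, so CS = ½ · [(85 - 29) + (59 - 29)] · 182 = 7826.
Change in consumer surplus = 7826 - 6174 = 1652.

1652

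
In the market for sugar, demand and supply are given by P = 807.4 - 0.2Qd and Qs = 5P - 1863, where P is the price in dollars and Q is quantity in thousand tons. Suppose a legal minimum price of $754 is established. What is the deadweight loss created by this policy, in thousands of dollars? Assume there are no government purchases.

134480

Rearranging demand gives Qd = 4037 - 5P. Setting quantity demanded equal to quantity supplied, 4037 - 5P = 5P - 1863, gives P* = 590 and Q* = 1087.
Since 754 > 590, the floor is binding.
At P = 754: Qd = 4037 - 5·754 = 267 and Qs = 5·754 - 1863 = 1907.
Quantity traded falls to 267. At Q = 267 the demand price is (4037 - 267)/5 = 754 and the supply price is (1863 + 267)/5 = 426.
Deadweight loss = ½ · (754 - 426) · (1087 - 267) = ½ · 328 · 820 = 134480.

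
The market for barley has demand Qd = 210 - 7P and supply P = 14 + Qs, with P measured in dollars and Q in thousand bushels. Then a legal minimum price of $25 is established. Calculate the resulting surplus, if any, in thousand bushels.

Rearranging supply gives Qs = P - 14. In a free market, 210 - 7P = P - 14 gives the equilibrium P* = 28, Q* = 14.
The floor of 25 is below the equilibrium price 28, so it is not binding; the market clears at P* = 28, Q* = 14.
Since the control does not bind, there is no surplus.

0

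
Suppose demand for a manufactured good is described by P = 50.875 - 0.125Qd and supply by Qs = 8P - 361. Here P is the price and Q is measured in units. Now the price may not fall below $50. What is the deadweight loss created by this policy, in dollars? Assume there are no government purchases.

Rearranging demand gives Qd = 407 - 8P. Equilibrium: 407 - 8P = 8P - 361, so 768 = 16P and P* = 48, Q* = 23.
The floor of 50 is above the equilibrium price 48, so it binds.
At P = 50: Qd = 407 - 8·50 = 7 and Qs = 8·50 - 361 = 39.
Quantity traded falls to 7. At Q = 7 the demand price is (407 - 7)/8 = 50 and the supply price is (361 + 7)/8 = 46.
Deadweight loss = ½ · (50 - 46) · (23 - 7) = ½ · 4 · 16 = 32.

32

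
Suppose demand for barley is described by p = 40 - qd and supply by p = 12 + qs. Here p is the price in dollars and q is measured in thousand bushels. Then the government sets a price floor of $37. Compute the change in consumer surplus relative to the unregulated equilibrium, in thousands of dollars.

-93.5

Rearranging demand gives qd = 40 - p; rearranging supply gives qs = p - 12. Equilibrium: 40 - p = p - 12, so 52 = 2p and p* = 26, q* = 14.
Because the floor (37) lies above the market-clearing price, it is binding.
At p = 37: qd = 40 - 37 = 3 and qs = 37 - 12 = 25.
Consumer surplus without the control is ½ · (40 - 26) · 14 = 98.
With the floor, consumers buy 3 units at 37, so CS = ½ · (40 - 37) · 3 = 4.5.
Change in consumer surplus = 4.5 - 98 = -93.5.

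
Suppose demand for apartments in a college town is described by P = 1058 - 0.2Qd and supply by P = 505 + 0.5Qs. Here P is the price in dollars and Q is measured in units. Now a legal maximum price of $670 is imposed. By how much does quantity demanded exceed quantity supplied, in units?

1610

Rearranging demand gives Qd = 5290 - 5P; rearranging supply gives Qs = 2P - 1010. Without the control the market clears where 5290 - 5P = 2P - 1010, i.e. P* = 900 and Q* = 790.
Since 670 < 900, the ceiling is binding.
At P = 670: Qd = 5290 - 5·670 = 1940 and Qs = 2·670 - 1010 = 330.
Shortage = Qd - Qs = 1940 - 330 = 1610.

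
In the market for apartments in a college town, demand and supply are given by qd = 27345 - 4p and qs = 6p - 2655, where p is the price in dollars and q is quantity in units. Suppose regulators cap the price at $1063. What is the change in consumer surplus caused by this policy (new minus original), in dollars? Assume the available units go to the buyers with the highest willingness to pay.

-9672409.5

Setting quantity demanded equal to quantity supplied, 27345 - 4p = 6p - 2655, gives p* = 3000 and q* = 15345.
Because the ceiling (1063) lies below the market-clearing price, it is binding.
At p = 1063: qd = 27345 - 4·1063 = 23093 and qs = 6·1063 - 2655 = 3723.
Consumer surplus without the control is ½ · (6836.25 - 3000) · 15345 = 29433628.125.
With the ceiling, 3723 units are sold at 1063 (assume they go to the highest-value buyers). The demand price at q = 3723 is 5905.5, so CS = ½ · [(6836.25 - 1063) + (5905.5 - 1063)] · 3723 = 19761218.625.
Change in consumer surplus = 19761218.625 - 29433628.125 = -9672409.5.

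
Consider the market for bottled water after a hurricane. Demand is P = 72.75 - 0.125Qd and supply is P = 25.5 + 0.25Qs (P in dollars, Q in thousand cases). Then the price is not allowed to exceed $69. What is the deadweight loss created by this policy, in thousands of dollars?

0

Rearranging demand gives Qd = 582 - 8P; rearranging supply gives Qs = 4P - 102. Equilibrium: 582 - 8P = 4P - 102, so 684 = 12P and P* = 57, Q* = 126.
Since 69 is above P* = 57, the ceiling does not bind and the free-market outcome prevails.
Since the control does not bind, no trades are prevented and deadweight loss is zero.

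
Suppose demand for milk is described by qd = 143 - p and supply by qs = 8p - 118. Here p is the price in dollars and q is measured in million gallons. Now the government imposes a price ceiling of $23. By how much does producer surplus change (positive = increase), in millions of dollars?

In a free market, 143 - p = 8p - 118 gives the equilibrium p* = 29, q* = 114.
The ceiling of 23 is below the equilibrium price 29, so it binds.
At p = 23: qd = 143 - 23 = 120 and qs = 8·23 - 118 = 66.
Producer surplus without the control is ½ · (29 - 14.75) · 114 = 812.25.
With the ceiling, producers sell 66 units at 23, so PS = ½ · (23 - 14.75) · 66 = 272.25.
Change in producer surplus = 272.25 - 812.25 = -540.

-540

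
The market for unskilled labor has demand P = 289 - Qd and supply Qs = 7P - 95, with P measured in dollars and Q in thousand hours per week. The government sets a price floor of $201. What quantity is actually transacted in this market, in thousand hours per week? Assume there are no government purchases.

88

Rearranging demand gives Qd = 289 - P. Equilibrium: 289 - P = 7P - 95, so 384 = 8P and P* = 48, Q* = 241.
The floor of 201 is above the equilibrium price 48, so it binds.
At P = 201: Qd = 289 - 201 = 88 and Qs = 7·201 - 95 = 1312.
The quantity actually transacted is the short side, demand: 88.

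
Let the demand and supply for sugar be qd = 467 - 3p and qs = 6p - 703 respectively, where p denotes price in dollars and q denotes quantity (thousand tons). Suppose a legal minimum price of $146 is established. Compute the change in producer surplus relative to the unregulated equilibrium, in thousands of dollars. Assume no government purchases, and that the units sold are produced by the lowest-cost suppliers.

272

Equilibrium: 467 - 3p = 6p - 703, so 1170 = 9p and p* = 130, q* = 77.
The floor of 146 is above the equilibrium price 130, so it binds.
At p = 146: qd = 467 - 3·146 = 29 and qs = 6·146 - 703 = 173.
Producer surplus without the control is ½ · (130 - 703/6) · 77 = 5929/12.
With the floor, 29 units are sold at 146. The supply price at q = 29 is 122, so PS = ½ · [(146 - 703/6) + (146 - 122)] · 29 = 9193/12.
Change in producer surplus = 9193/12 - 5929/12 = 272.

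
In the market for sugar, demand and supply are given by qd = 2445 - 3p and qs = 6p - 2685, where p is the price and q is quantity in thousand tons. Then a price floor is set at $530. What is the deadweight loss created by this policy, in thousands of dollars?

In a free market, 2445 - 3p = 6p - 2685 gives the equilibrium p* = 570, q* = 735.
The floor of 530 is below the equilibrium price 570, so it is not binding; the market clears at p* = 570, q* = 735.
Since the control does not bind, no trades are prevented and deadweight loss is zero.

0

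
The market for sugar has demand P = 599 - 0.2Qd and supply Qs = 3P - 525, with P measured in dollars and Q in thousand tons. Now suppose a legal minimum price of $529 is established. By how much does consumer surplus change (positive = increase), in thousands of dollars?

-50952.5

Rearranging demand gives Qd = 2995 - 5P. In a free market, 2995 - 5P = 3P - 525 gives the equilibrium P* = 440, Q* = 795.
The floor of 529 is above the equilibrium price 440, so it binds.
At P = 529: Qd = 2995 - 5·529 = 350 and Qs = 3·529 - 525 = 1062.
Consumer surplus without the control is ½ · (599 - 440) · 795 = 63202.5.
With the floor, consumers buy 350 units at 529, so CS = ½ · (599 - 529) · 350 = 12250.
Change in consumer surplus = 12250 - 63202.5 = -50952.5.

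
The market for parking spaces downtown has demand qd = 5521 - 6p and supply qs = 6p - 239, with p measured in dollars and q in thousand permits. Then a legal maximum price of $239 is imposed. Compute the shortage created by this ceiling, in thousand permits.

2892

Setting quantity demanded equal to quantity supplied, 5521 - 6p = 6p - 239, gives p* = 480 and q* = 2641.
Because the ceiling (239) lies below the market-clearing price, it is binding.
At p = 239: qd = 5521 - 6·239 = 4087 and qs = 6·239 - 239 = 1195.
Shortage = qd - qs = 4087 - 1195 = 2892.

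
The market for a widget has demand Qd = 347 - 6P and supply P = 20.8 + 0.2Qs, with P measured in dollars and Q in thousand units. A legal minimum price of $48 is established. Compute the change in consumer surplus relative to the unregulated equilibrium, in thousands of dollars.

Rearranging supply gives Qs = 5P - 104. Setting quantity demanded equal to quantity supplied, 347 - 6P = 5P - 104, gives P* = 41 and Q* = 101.
Since 48 > 41, the floor is binding.
At P = 48: Qd = 347 - 6·48 = 59 and Qs = 5·48 - 104 = 136.
Consumer surplus without the control is ½ · (347/6 - 41) · 101 = 10201/12.
With the floor, consumers buy 59 units at 48, so CS = ½ · (347/6 - 48) · 59 = 3481/12.
Change in consumer surplus = 3481/12 - 10201/12 = -560.

-560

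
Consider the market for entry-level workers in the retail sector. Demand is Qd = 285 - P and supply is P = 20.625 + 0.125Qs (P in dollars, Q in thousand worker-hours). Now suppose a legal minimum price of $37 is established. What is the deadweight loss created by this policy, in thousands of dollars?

Rearranging supply gives Qs = 8P - 165. In a free market, 285 - P = 8P - 165 gives the equilibrium P* = 50, Q* = 235.
The floor of 37 is below the equilibrium price 50, so it is not binding; the market clears at P* = 50, Q* = 235.
Since the control does not bind, no trades are prevented and deadweight loss is zero.

0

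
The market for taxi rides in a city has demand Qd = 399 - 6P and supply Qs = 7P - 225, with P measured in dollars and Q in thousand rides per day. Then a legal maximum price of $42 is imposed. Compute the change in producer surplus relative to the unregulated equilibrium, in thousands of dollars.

In a free market, 399 - 6P = 7P - 225 gives the equilibrium P* = 48, Q* = 111.
Since 42 < 48, the ceiling is binding.
At P = 42: Qd = 399 - 6·42 = 147 and Qs = 7·42 - 225 = 69.
Producer surplus without the control is ½ · (48 - 225/7) · 111 = 12321/14.
With the ceiling, producers sell 69 units at 42, so PS = ½ · (42 - 225/7) · 69 = 4761/14.
Change in producer surplus = 4761/14 - 12321/14 = -540.

-540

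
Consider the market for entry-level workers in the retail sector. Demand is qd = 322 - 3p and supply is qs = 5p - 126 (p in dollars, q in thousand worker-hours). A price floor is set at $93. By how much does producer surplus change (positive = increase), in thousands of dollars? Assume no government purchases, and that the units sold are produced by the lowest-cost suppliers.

Setting quantity demanded equal to quantity supplied, 322 - 3p = 5p - 126, gives p* = 56 and q* = 154.
Since 93 > 56, the floor is binding.
At p = 93: qd = 322 - 3·93 = 43 and qs = 5·93 - 126 = 339.
Producer surplus without the control is ½ · (56 - 25.2) · 154 = 2371.6.
With the floor, 43 units are sold at 93. The supply price at q = 43 is 33.8, so PS = ½ · [(93 - 25.2) + (93 - 33.8)] · 43 = 2730.5.
Change in producer surplus = 2730.5 - 2371.6 = 358.9.

358.9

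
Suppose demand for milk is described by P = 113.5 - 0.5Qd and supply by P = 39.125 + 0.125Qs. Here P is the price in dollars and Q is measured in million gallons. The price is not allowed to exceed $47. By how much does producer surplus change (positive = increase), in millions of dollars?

-637

Rearranging demand gives Qd = 227 - 2P; rearranging supply gives Qs = 8P - 313. Equilibrium: 227 - 2P = 8P - 313, so 540 = 10P and P* = 54, Q* = 119.
The ceiling of 47 is below the equilibrium price 54, so it binds.
At P = 47: Qd = 227 - 2·47 = 133 and Qs = 8·47 - 313 = 63.
Producer surplus without the control is ½ · (54 - 39.125) · 119 = 885.0625.
With the ceiling, producers sell 63 units at 47, so PS = ½ · (47 - 39.125) · 63 = 248.0625.
Change in producer surplus = 248.0625 - 885.0625 = -637.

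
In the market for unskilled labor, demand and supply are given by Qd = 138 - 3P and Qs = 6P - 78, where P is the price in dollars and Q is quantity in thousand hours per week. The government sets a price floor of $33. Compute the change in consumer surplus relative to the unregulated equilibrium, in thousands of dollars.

Without the control the market clears where 138 - 3P = 6P - 78, i.e. P* = 24 and Q* = 66.
Since 33 > 24, the floor is binding.
At P = 33: Qd = 138 - 3·33 = 39 and Qs = 6·33 - 78 = 120.
Consumer surplus without the control is ½ · (46 - 24) · 66 = 726.
With the floor, consumers buy 39 units at 33, so CS = ½ · (46 - 33) · 39 = 253.5.
Change in consumer surplus = 253.5 - 726 = -472.5.

-472.5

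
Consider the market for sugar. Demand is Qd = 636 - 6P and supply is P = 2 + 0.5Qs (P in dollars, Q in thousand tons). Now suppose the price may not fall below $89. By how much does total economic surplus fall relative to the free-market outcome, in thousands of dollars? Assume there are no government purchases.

972

Rearranging supply gives Qs = 2P - 4. Setting quantity demanded equal to quantity supplied, 636 - 6P = 2P - 4, gives P* = 80 and Q* = 156.
Because the floor (89) lies above the market-clearing price, it is binding.
At P = 89: Qd = 636 - 6·89 = 102 and Qs = 2·89 - 4 = 174.
Quantity traded falls to 102. At Q = 102 the demand price is (636 - 102)/6 = 89 and the supply price is (4 + 102)/2 = 53.
Deadweight loss = ½ · (89 - 53) · (156 - 102) = ½ · 36 · 54 = 972.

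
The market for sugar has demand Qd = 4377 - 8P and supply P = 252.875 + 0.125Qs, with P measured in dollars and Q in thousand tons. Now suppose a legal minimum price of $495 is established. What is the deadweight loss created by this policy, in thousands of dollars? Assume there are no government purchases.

Rearranging supply gives Qs = 8P - 2023. Setting quantity demanded equal to quantity supplied, 4377 - 8P = 8P - 2023, gives P* = 400 and Q* = 1177.
Because the floor (495) lies above the market-clearing price, it is binding.
At P = 495: Qd = 4377 - 8·495 = 417 and Qs = 8·495 - 2023 = 1937.
Quantity traded falls to 417. At Q = 417 the demand price is (4377 - 417)/8 = 495 and the supply price is (2023 + 417)/8 = 305.
Deadweight loss = ½ · (495 - 305) · (1177 - 417) = ½ · 190 · 760 = 72200.

72200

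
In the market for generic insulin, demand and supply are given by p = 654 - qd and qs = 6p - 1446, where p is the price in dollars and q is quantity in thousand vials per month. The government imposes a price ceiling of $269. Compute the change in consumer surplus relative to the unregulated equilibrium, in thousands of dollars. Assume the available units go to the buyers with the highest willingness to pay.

-12090

Rearranging demand gives qd = 654 - p. Without the control the market clears where 654 - p = 6p - 1446, i.e. p* = 300 and q* = 354.
The ceiling of 269 is below the equilibrium price 300, so it binds.
At p = 269: qd = 654 - 269 = 385 and qs = 6·269 - 1446 = 168.
Consumer surplus without the control is ½ · (654 - 300) · 354 = 62658.
With the ceiling, 168 units are sold at 269 (assume they go to the highest-value buyers). The demand price at q = 168 is 486, so CS = ½ · [(654 - 269) + (486 - 269)] · 168 = 50568.
Change in consumer surplus = 50568 - 62658 = -12090.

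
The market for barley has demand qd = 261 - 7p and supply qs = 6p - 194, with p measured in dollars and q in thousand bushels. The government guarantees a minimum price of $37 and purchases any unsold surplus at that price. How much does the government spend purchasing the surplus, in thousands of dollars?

Equilibrium: 261 - 7p = 6p - 194, so 455 = 13p and p* = 35, q* = 16.
The floor of 37 is above the equilibrium price 35, so it binds.
At p = 37: qd = 261 - 7·37 = 2 and qs = 6·37 - 194 = 28.
Surplus = qs - qd = 26.
Government expenditure = surplus × support price = 26 × 37 = 962.

962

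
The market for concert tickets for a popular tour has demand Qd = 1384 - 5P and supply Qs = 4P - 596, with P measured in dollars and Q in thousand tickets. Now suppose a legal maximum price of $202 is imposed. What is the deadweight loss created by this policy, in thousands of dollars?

1166.4

Equilibrium: 1384 - 5P = 4P - 596, so 1980 = 9P and P* = 220, Q* = 284.
Because the ceiling (202) lies below the market-clearing price, it is binding.
At P = 202: Qd = 1384 - 5·202 = 374 and Qs = 4·202 - 596 = 212.
Quantity traded falls to 212. At Q = 212 the demand price is (1384 - 212)/5 = 234.4 and the supply price is (596 + 212)/4 = 202.
Deadweight loss = ½ · (234.4 - 202) · (284 - 212) = ½ · 32.4 · 72 = 1166.4.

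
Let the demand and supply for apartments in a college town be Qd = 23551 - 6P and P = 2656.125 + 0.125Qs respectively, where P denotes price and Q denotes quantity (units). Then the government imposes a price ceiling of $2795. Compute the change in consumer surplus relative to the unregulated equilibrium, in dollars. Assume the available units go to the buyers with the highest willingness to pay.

-424845

Rearranging supply gives Qs = 8P - 21249. Without the control the market clears where 23551 - 6P = 8P - 21249, i.e. P* = 3200 and Q* = 4351.
Since 2795 < 3200, the ceiling is binding.
At P = 2795: Qd = 23551 - 6·2795 = 6781 and Qs = 8·2795 - 21249 = 1111.
Consumer surplus without the control is ½ · (23551/6 - 3200) · 4351 = 18931201/12.
With the ceiling, 1111 units are sold at 2795 (assume they go to the highest-value buyers). The demand price at Q = 1111 is 3740, so CS = ½ · [(23551/6 - 2795) + (3740 - 2795)] · 1111 = 13833061/12.
Change in consumer surplus = 13833061/12 - 18931201/12 = -424845.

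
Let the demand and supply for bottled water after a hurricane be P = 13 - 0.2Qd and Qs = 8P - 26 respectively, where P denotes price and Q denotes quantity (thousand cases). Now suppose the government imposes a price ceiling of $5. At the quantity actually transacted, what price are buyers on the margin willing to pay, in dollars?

10.2

Rearranging demand gives Qd = 65 - 5P. Setting quantity demanded equal to quantity supplied, 65 - 5P = 8P - 26, gives P* = 7 and Q* = 30.
Because the ceiling (5) lies below the market-clearing price, it is binding.
At P = 5: Qd = 65 - 5·5 = 40 and Qs = 8·5 - 26 = 14.
Only 14 units reach the market. On the demand curve, the marginal buyer's willingness to pay at Q = 14 is (65 - 14)/5 = 10.2.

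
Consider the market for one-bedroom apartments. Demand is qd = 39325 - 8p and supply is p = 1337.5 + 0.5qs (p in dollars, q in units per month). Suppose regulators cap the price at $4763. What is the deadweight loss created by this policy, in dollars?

0

Rearranging supply gives qs = 2p - 2675. Without the control the market clears where 39325 - 8p = 2p - 2675, i.e. p* = 4200 and q* = 5725.
Since 4763 is above p* = 4200, the ceiling does not bind and the free-market outcome prevails.
Since the control does not bind, no trades are prevented and deadweight loss is zero.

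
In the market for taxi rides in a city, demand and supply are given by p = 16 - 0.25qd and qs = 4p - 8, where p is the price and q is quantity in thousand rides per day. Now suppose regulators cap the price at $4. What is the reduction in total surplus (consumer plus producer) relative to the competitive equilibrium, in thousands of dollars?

100

Rearranging demand gives qd = 64 - 4p. Setting quantity demanded equal to quantity supplied, 64 - 4p = 4p - 8, gives p* = 9 and q* = 28.
Because the ceiling (4) lies below the market-clearing price, it is binding.
At p = 4: qd = 64 - 4·4 = 48 and qs = 4·4 - 8 = 8.
Quantity traded falls to 8. At q = 8 the demand price is (64 - 8)/4 = 14 and the supply price is (8 + 8)/4 = 4.
Deadweight loss = ½ · (14 - 4) · (28 - 8) = ½ · 10 · 20 = 100.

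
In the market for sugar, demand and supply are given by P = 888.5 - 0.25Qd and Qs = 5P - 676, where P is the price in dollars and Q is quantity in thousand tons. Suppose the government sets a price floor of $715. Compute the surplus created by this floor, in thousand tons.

Rearranging demand gives Qd = 3554 - 4P. Equilibrium: 3554 - 4P = 5P - 676, so 4230 = 9P and P* = 470, Q* = 1674.
Because the floor (715) lies above the market-clearing price, it is binding.
At P = 715: Qd = 3554 - 4·715 = 694 and Qs = 5·715 - 676 = 2899.
Surplus = Qs - Qd = 2899 - 694 = 2205.

2205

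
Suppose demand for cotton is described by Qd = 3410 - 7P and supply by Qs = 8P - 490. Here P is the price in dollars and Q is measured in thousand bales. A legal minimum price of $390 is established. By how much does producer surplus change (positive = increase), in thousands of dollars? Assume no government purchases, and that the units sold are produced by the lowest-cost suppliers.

36643.75

In a free market, 3410 - 7P = 8P - 490 gives the equilibrium P* = 260, Q* = 1590.
Since 390 > 260, the floor is binding.
At P = 390: Qd = 3410 - 7·390 = 680 and Qs = 8·390 - 490 = 2630.
Producer surplus without the control is ½ · (260 - 61.25) · 1590 = 158006.25.
With the floor, 680 units are sold at 390. The supply price at Q = 680 is 146.25, so PS = ½ · [(390 - 61.25) + (390 - 146.25)] · 680 = 194650.
Change in producer surplus = 194650 - 158006.25 = 36643.75.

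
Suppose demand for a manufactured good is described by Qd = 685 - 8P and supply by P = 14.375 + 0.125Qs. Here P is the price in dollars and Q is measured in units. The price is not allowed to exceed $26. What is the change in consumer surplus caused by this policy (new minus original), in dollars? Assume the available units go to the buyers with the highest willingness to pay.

-72

Rearranging supply gives Qs = 8P - 115. In a free market, 685 - 8P = 8P - 115 gives the equilibrium P* = 50, Q* = 285.
Because the ceiling (26) lies below the market-clearing price, it is binding.
At P = 26: Qd = 685 - 8·26 = 477 and Qs = 8·26 - 115 = 93.
Consumer surplus without the control is ½ · (85.625 - 50) · 285 = 5076.5625.
With the ceiling, 93 units are sold at 26 (assume they go to the highest-value buyers). The demand price at Q = 93 is 74, so CS = ½ · [(85.625 - 26) + (74 - 26)] · 93 = 5004.5625.
Change in consumer surplus = 5004.5625 - 5076.5625 = -72.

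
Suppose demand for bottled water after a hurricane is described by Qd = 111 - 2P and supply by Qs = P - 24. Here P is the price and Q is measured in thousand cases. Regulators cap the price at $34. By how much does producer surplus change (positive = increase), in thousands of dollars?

-170.5

Equilibrium: 111 - 2P = P - 24, so 135 = 3P and P* = 45, Q* = 21.
The ceiling of 34 is below the equilibrium price 45, so it binds.
At P = 34: Qd = 111 - 2·34 = 43 and Qs = 34 - 24 = 10.
Producer surplus without the control is ½ · (45 - 24) · 21 = 220.5.
With the ceiling, producers sell 10 units at 34, so PS = ½ · (34 - 24) · 10 = 50.
Change in producer surplus = 50 - 220.5 = -170.5.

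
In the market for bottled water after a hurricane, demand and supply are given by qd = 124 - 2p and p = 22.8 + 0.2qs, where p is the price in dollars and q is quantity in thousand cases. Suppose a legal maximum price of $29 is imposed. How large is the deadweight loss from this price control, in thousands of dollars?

218.75

Rearranging supply gives qs = 5p - 114. In a free market, 124 - 2p = 5p - 114 gives the equilibrium p* = 34, q* = 56.
Because the ceiling (29) lies below the market-clearing price, it is binding.
At p = 29: qd = 124 - 2·29 = 66 and qs = 5·29 - 114 = 31.
Quantity traded falls to 31. At q = 31 the demand price is (124 - 31)/2 = 46.5 and the supply price is (114 + 31)/5 = 29.
Deadweight loss = ½ · (46.5 - 29) · (56 - 31) = ½ · 17.5 · 25 = 218.75.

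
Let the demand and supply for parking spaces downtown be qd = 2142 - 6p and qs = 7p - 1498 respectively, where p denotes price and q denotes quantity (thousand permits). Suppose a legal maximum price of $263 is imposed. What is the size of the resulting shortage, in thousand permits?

Without the control the market clears where 2142 - 6p = 7p - 1498, i.e. p* = 280 and q* = 462.
The ceiling of 263 is below the equilibrium price 280, so it binds.
At p = 263: qd = 2142 - 6·263 = 564 and qs = 7·263 - 1498 = 343.
Shortage = qd - qs = 564 - 343 = 221.

221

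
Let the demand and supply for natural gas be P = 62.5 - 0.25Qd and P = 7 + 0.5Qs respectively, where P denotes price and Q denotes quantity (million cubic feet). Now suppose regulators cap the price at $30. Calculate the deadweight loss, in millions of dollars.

Rearranging demand gives Qd = 250 - 4P; rearranging supply gives Qs = 2P - 14. In a free market, 250 - 4P = 2P - 14 gives the equilibrium P* = 44, Q* = 74.
Because the ceiling (30) lies below the market-clearing price, it is binding.
At P = 30: Qd = 250 - 4·30 = 130 and Qs = 2·30 - 14 = 46.
Quantity traded falls to 46. At Q = 46 the demand price is (250 - 46)/4 = 51 and the supply price is (14 + 46)/2 = 30.
Deadweight loss = ½ · (51 - 30) · (74 - 46) = ½ · 21 · 28 = 294.

294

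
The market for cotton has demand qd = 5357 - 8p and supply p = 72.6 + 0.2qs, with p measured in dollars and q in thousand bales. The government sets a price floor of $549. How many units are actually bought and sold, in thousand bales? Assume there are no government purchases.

Rearranging supply gives qs = 5p - 363. Setting quantity demanded equal to quantity supplied, 5357 - 8p = 5p - 363, gives p* = 440 and q* = 1837.
Since 549 > 440, the floor is binding.
At p = 549: qd = 5357 - 8·549 = 965 and qs = 5·549 - 363 = 2382.
The quantity actually transacted is the short side, demand: 965.

965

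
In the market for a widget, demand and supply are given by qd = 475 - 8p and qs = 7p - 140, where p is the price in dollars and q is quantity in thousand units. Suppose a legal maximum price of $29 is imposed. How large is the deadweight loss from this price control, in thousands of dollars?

945

Without the control the market clears where 475 - 8p = 7p - 140, i.e. p* = 41 and q* = 147.
The ceiling of 29 is below the equilibrium price 41, so it binds.
At p = 29: qd = 475 - 8·29 = 243 and qs = 7·29 - 140 = 63.
Quantity traded falls to 63. At q = 63 the demand price is (475 - 63)/8 = 51.5 and the supply price is (140 + 63)/7 = 29.
Deadweight loss = ½ · (51.5 - 29) · (147 - 63) = ½ · 22.5 · 84 = 945.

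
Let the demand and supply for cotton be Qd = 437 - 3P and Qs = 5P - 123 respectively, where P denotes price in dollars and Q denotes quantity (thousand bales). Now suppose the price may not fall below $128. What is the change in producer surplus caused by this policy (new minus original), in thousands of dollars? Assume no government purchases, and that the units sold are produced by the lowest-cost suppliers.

46.4

In a free market, 437 - 3P = 5P - 123 gives the equilibrium P* = 70, Q* = 227.
Because the floor (128) lies above the market-clearing price, it is binding.
At P = 128: Qd = 437 - 3·128 = 53 and Qs = 5·128 - 123 = 517.
Producer surplus without the control is ½ · (70 - 24.6) · 227 = 5152.9.
With the floor, 53 units are sold at 128. The supply price at Q = 53 is 35.2, so PS = ½ · [(128 - 24.6) + (128 - 35.2)] · 53 = 5199.3.
Change in producer surplus = 5199.3 - 5152.9 = 46.4.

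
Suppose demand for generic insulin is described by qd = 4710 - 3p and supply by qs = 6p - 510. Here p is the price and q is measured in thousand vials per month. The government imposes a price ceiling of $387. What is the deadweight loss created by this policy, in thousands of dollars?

Setting quantity demanded equal to quantity supplied, 4710 - 3p = 6p - 510, gives p* = 580 and q* = 2970.
Because the ceiling (387) lies below the market-clearing price, it is binding.
At p = 387: qd = 4710 - 3·387 = 3549 and qs = 6·387 - 510 = 1812.
Quantity traded falls to 1812. At q = 1812 the demand price is (4710 - 1812)/3 = 966 and the supply price is (510 + 1812)/6 = 387.
Deadweight loss = ½ · (966 - 387) · (2970 - 1812) = ½ · 579 · 1158 = 335241.

335241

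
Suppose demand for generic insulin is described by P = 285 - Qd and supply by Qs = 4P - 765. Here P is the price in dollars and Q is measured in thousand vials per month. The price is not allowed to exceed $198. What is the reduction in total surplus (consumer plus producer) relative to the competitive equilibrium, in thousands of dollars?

1440

Rearranging demand gives Qd = 285 - P. Without the control the market clears where 285 - P = 4P - 765, i.e. P* = 210 and Q* = 75.
The ceiling of 198 is below the equilibrium price 210, so it binds.
At P = 198: Qd = 285 - 198 = 87 and Qs = 4·198 - 765 = 27.
Quantity traded falls to 27. At Q = 27 the demand price is 285 - 27 = 258 and the supply price is (765 + 27)/4 = 198.
Deadweight loss = ½ · (258 - 198) · (75 - 27) = ½ · 60 · 48 = 1440.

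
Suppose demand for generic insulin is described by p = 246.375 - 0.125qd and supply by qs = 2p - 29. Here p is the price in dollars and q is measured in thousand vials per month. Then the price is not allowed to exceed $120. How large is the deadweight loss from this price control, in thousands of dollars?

Rearranging demand gives qd = 1971 - 8p. In a free market, 1971 - 8p = 2p - 29 gives the equilibrium p* = 200, q* = 371.
The ceiling of 120 is below the equilibrium price 200, so it binds.
At p = 120: qd = 1971 - 8·120 = 1011 and qs = 2·120 - 29 = 211.
Quantity traded falls to 211. At q = 211 the demand price is (1971 - 211)/8 = 220 and the supply price is (29 + 211)/2 = 120.
Deadweight loss = ½ · (220 - 120) · (371 - 211) = ½ · 100 · 160 = 8000.

8000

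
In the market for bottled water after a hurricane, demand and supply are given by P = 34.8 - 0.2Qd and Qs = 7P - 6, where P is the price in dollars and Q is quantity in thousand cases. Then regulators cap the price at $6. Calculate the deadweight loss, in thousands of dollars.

Rearranging demand gives Qd = 174 - 5P. Without the control the market clears where 174 - 5P = 7P - 6, i.e. P* = 15 and Q* = 99.
Since 6 < 15, the ceiling is binding.
At P = 6: Qd = 174 - 5·6 = 144 and Qs = 7·6 - 6 = 36.
Quantity traded falls to 36. At Q = 36 the demand price is (174 - 36)/5 = 27.6 and the supply price is (6 + 36)/7 = 6.
Deadweight loss = ½ · (27.6 - 6) · (99 - 36) = ½ · 21.6 · 63 = 680.4.

680.4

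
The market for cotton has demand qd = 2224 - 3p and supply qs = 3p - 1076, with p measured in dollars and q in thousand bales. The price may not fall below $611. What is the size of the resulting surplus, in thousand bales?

Without the control the market clears where 2224 - 3p = 3p - 1076, i.e. p* = 550 and q* = 574.
Because the floor (611) lies above the market-clearing price, it is binding.
At p = 611: qd = 2224 - 3·611 = 391 and qs = 3·611 - 1076 = 757.
Surplus = qs - qd = 757 - 391 = 366.

366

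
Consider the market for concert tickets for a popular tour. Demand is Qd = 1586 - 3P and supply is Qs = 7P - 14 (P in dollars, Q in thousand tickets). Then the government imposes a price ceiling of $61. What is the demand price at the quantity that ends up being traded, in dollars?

391

Without the control the market clears where 1586 - 3P = 7P - 14, i.e. P* = 160 and Q* = 1106.
Since 61 < 160, the ceiling is binding.
At P = 61: Qd = 1586 - 3·61 = 1403 and Qs = 7·61 - 14 = 413.
Only 413 units reach the market. On the demand curve, the marginal buyer's willingness to pay at Q = 413 is (1586 - 413)/3 = 391.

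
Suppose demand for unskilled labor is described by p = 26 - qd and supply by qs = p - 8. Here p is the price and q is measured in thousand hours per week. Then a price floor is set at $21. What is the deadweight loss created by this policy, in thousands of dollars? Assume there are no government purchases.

Rearranging demand gives qd = 26 - p. Without the control the market clears where 26 - p = p - 8, i.e. p* = 17 and q* = 9.
Because the floor (21) lies above the market-clearing price, it is binding.
At p = 21: qd = 26 - 21 = 5 and qs = 21 - 8 = 13.
Quantity traded falls to 5. At q = 5 the demand price is 26 - 5 = 21 and the supply price is 8 + 5 = 13.
Deadweight loss = ½ · (21 - 13) · (9 - 5) = ½ · 8 · 4 = 16.

16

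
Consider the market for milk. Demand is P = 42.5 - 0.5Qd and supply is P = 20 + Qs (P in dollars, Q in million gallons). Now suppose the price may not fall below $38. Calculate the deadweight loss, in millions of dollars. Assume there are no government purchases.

27

Rearranging demand gives Qd = 85 - 2P; rearranging supply gives Qs = P - 20. Without the control the market clears where 85 - 2P = P - 20, i.e. P* = 35 and Q* = 15.
Since 38 > 35, the floor is binding.
At P = 38: Qd = 85 - 2·38 = 9 and Qs = 38 - 20 = 18.
Quantity traded falls to 9. At Q = 9 the demand price is (85 - 9)/2 = 38 and the supply price is 20 + 9 = 29.
Deadweight loss = ½ · (38 - 29) · (15 - 9) = ½ · 9 · 6 = 27.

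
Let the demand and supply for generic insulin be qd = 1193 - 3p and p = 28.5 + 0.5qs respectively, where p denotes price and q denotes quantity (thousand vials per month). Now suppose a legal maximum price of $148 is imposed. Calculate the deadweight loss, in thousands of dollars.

Rearranging supply gives qs = 2p - 57. In a free market, 1193 - 3p = 2p - 57 gives the equilibrium p* = 250, q* = 443.
Since 148 < 250, the ceiling is binding.
At p = 148: qd = 1193 - 3·148 = 749 and qs = 2·148 - 57 = 239.
Quantity traded falls to 239. At q = 239 the demand price is (1193 - 239)/3 = 318 and the supply price is (57 + 239)/2 = 148.
Deadweight loss = ½ · (318 - 148) · (443 - 239) = ½ · 170 · 204 = 17340.

17340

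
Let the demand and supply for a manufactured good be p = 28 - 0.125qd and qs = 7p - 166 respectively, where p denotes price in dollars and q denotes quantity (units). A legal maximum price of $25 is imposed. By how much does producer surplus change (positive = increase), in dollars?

-12.5

Rearranging demand gives qd = 224 - 8p. Setting quantity demanded equal to quantity supplied, 224 - 8p = 7p - 166, gives p* = 26 and q* = 16.
Since 25 < 26, the ceiling is binding.
At p = 25: qd = 224 - 8·25 = 24 and qs = 7·25 - 166 = 9.
Producer surplus without the control is ½ · (26 - 166/7) · 16 = 128/7.
With the ceiling, producers sell 9 units at 25, so PS = ½ · (25 - 166/7) · 9 = 81/14.
Change in producer surplus = 81/14 - 128/7 = -12.5.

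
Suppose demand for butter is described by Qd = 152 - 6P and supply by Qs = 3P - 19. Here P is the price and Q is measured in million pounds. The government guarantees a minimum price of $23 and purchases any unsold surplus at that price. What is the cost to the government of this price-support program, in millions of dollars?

828

Equilibrium: 152 - 6P = 3P - 19, so 171 = 9P and P* = 19, Q* = 38.
The floor of 23 is above the equilibrium price 19, so it binds.
At P = 23: Qd = 152 - 6·23 = 14 and Qs = 3·23 - 19 = 50.
Surplus = Qs - Qd = 36.
Government expenditure = surplus × support price = 36 × 23 = 828.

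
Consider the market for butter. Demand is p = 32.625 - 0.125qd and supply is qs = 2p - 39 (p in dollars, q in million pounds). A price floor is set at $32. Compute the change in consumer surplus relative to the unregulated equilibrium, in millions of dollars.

-26

Rearranging demand gives qd = 261 - 8p. Without the control the market clears where 261 - 8p = 2p - 39, i.e. p* = 30 and q* = 21.
The floor of 32 is above the equilibrium price 30, so it binds.
At p = 32: qd = 261 - 8·32 = 5 and qs = 2·32 - 39 = 25.
Consumer surplus without the control is ½ · (32.625 - 30) · 21 = 27.5625.
With the floor, consumers buy 5 units at 32, so CS = ½ · (32.625 - 32) · 5 = 1.5625.
Change in consumer surplus = 1.5625 - 27.5625 = -26.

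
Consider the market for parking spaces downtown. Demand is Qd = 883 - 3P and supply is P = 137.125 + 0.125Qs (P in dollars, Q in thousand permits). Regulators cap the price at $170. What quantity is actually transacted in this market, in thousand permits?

Rearranging supply gives Qs = 8P - 1097. In a free market, 883 - 3P = 8P - 1097 gives the equilibrium P* = 180, Q* = 343.
Since 170 < 180, the ceiling is binding.
At P = 170: Qd = 883 - 3·170 = 373 and Qs = 8·170 - 1097 = 263.
The quantity actually transacted is the short side, supply: 263.

263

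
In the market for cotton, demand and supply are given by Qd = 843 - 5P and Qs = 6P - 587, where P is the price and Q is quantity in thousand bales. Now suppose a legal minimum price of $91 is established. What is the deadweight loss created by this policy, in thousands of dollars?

Setting quantity demanded equal to quantity supplied, 843 - 5P = 6P - 587, gives P* = 130 and Q* = 193.
Since 91 is below P* = 130, the floor does not bind and the free-market outcome prevails.
Since the control does not bind, no trades are prevented and deadweight loss is zero.

0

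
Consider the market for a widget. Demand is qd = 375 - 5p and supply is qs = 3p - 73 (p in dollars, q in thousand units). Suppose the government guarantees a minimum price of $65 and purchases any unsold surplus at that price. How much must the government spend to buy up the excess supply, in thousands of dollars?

Equilibrium: 375 - 5p = 3p - 73, so 448 = 8p and p* = 56, q* = 95.
Since 65 > 56, the floor is binding.
At p = 65: qd = 375 - 5·65 = 50 and qs = 3·65 - 73 = 122.
Surplus = qs - qd = 72.
Government expenditure = surplus × support price = 72 × 65 = 4680.

4680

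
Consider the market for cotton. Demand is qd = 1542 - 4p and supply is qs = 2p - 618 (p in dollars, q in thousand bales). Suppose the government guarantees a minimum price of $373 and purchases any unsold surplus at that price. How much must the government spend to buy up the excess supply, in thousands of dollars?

Without the control the market clears where 1542 - 4p = 2p - 618, i.e. p* = 360 and q* = 102.
Since 373 > 360, the floor is binding.
At p = 373: qd = 1542 - 4·373 = 50 and qs = 2·373 - 618 = 128.
Surplus = qs - qd = 78.
Government expenditure = surplus × support price = 78 × 373 = 29094.

29094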